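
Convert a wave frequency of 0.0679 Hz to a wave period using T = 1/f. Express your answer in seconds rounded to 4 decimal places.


T = 1 / f
T = 1 / 0.0679
T = 14.7275 s

14.7275


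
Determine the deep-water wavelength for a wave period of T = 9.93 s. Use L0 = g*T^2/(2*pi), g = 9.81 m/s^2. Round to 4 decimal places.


L0 = g * T^2 / (2 * pi)
L0 = 9.81 * 9.93^2 / (2 * pi)
L0 = 9.81 * 98.6049 / 6.28319
L0 = 967.3141 / 6.28319
L0 = 153.9528 m

153.9528


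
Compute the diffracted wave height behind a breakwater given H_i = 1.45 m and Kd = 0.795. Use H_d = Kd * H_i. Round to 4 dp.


H_d = Kd * H_i
H_d = 0.795 * 1.45
H_d = 1.1528 m

1.1528


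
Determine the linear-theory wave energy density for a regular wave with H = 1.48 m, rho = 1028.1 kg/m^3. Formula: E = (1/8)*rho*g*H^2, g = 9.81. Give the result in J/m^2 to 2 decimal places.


E = (1/8) * rho * g * H^2
E = (1/8) * 1028.1 * 9.81 * 1.48^2
E = 0.125 * 1028.1 * 9.81 * 2.1904
E = 2761.45 J/m^2

2761.45


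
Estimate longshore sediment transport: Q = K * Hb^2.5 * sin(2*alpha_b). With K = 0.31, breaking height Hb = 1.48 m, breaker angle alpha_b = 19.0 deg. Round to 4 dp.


Q = K * Hb^2.5 * sin(2 * alpha_b)
Hb^2.5 = 1.48^2.5 = 2.664737
sin(2 * 19.0) = sin(38.0) = 0.615661
Q = 0.31 * 2.664737 * 0.615661
Q = 0.5086 m^3/s

0.5086


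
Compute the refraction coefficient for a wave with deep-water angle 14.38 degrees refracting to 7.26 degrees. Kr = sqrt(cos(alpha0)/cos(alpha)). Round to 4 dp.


Kr = sqrt(cos(alpha0) / cos(alpha))
cos(14.38) = 0.968670
cos(7.26) = 0.991983
Kr = sqrt(0.968670 / 0.991983)
Kr = sqrt(0.976499)
Kr = 0.9882

0.9882


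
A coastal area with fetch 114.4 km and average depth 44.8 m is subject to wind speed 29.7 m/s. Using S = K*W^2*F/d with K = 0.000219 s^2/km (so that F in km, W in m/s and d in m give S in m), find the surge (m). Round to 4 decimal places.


S = K * W^2 * F / d
W^2 = 29.7^2 = 882.09
S = 0.000219 * 882.09 * 114.4 / 44.8
Numerator = 0.000219 * 882.09 * 114.4 = 22.099530
S = 22.099530 / 44.8 = 0.4933 m

0.4933


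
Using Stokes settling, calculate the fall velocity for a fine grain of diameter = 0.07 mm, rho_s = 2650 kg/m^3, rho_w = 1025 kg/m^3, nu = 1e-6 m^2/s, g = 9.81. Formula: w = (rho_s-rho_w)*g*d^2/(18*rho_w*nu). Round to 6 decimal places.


w = (rho_s - rho_w) * g * d^2 / (18 * rho_w * nu)
d = 0.07 mm = 0.000070 m
rho_s - rho_w = 2650 - 1025 = 1625
Numerator = 1625 * 9.81 * (0.000070)^2 = 0.000078112125
Denominator = 18 * 1025 * 1e-6 = 0.018450
w = 0.004234 m/s

0.004234


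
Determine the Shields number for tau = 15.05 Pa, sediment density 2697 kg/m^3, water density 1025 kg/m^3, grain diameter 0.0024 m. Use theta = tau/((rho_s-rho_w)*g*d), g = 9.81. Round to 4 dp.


theta = tau / ((rho_s - rho_w) * g * d)
rho_s - rho_w = 2697 - 1025 = 1672
Denominator = 1672 * 9.81 * 0.0024 = 39.365568
theta = 15.05 / 39.365568
theta = 0.3823

0.3823


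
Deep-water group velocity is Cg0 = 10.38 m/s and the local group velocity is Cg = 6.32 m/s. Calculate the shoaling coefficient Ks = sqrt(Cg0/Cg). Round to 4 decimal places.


Ks = sqrt(Cg0 / Cg)
Ks = sqrt(10.38 / 6.32)
Ks = sqrt(1.6424)
Ks = 1.2816

1.2816


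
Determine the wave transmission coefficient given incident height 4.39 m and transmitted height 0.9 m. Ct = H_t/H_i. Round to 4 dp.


Ct = H_t / H_i
Ct = 0.9 / 4.39
Ct = 0.2050

0.2050


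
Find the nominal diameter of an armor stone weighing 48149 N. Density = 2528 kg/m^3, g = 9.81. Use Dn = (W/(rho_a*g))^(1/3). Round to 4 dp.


V = W / (rho_a * g)
V = 48149 / (2528 * 9.81)
V = 48149 / 24799.68
V = 1.941517 m^3
Dn = V^(1/3) = 1.941517^(1/3)
Dn = 1.2475 m

1.2475


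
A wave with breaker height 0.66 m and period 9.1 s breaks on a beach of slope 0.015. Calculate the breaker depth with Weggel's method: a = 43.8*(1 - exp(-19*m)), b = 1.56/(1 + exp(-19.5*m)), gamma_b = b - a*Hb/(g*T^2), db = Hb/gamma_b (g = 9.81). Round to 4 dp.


a = 43.8 * (1 - exp(-19 * m))
exp(-19 * 0.015) = exp(-0.2850) = 0.752014
a = 43.8 * (1 - 0.752014) = 10.861776
b = 1.56 / (1 + exp(-19.5 * m))
exp(-19.5 * 0.015) = exp(-0.2925) = 0.746395
b = 1.56 / (1 + 0.746395) = 0.893269
Hb / (g * T^2) = 0.66 / (9.81 * 9.1^2) = 0.66 / 812.3661 = 0.00081244
gamma_b = b - a * Hb/(g*T^2) = 0.893269 - 10.861776 * 0.00081244 = 0.884444
db = Hb / gamma_b = 0.66 / 0.884444
db = 0.7462 m

0.7462


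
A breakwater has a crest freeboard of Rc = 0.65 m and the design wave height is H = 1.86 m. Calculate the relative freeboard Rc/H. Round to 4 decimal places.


Relative freeboard = Rc / H
= 0.65 / 1.86
= 0.3495

0.3495


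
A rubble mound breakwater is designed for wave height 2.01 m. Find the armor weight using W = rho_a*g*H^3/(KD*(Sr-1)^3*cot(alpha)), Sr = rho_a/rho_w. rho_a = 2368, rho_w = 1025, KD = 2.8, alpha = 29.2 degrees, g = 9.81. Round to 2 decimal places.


Sr = rho_a / rho_w = 2368 / 1025 = 2.310244
(Sr - 1) = 1.310244
(Sr - 1)^3 = 2.249347
cot(29.2) = 1 / tan(29.2) = 1 / 0.558881 = 1.789289
Numerator = 2368 * 9.81 * 2.01^3 = 188642.2109
Denominator = 2.8 * 2.249347 * 1.789289 = 11.269251
W = 188642.2109 / 11.269251
W = 16739.55 N

16739.55


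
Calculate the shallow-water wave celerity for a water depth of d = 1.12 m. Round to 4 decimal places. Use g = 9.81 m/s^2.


Using the shallow-water approximation:
C = sqrt(g * d) = sqrt(9.81 * 1.12)
C = sqrt(10.9872)
C = 3.3147 m/s

3.3147


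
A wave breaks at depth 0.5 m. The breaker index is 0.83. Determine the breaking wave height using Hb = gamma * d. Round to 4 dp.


Hb = gamma * d
Hb = 0.83 * 0.5
Hb = 0.4150 m

0.4150


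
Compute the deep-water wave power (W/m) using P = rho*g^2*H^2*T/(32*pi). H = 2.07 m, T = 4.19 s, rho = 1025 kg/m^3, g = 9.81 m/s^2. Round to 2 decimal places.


P = rho * g^2 * H^2 * T / (32 * pi)
P = 1025 * 9.81^2 * 2.07^2 * 4.19 / (32 * pi)
P = 1025 * 96.2361 * 4.2849 * 4.19 / 100.53096
P = 17616.38 W/m

17616.38


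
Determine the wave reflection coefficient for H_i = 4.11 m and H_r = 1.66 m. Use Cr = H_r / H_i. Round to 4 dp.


Cr = H_r / H_i
Cr = 1.66 / 4.11
Cr = 0.4039

0.4039


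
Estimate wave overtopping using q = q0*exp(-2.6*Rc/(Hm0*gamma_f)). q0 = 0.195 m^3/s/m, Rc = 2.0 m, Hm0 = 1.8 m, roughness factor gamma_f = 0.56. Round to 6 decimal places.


q = q0 * exp(-2.6 * Rc / (Hm0 * gamma_f))
Exponent = -2.6 * 2.0 / (1.8 * 0.56)
= -2.6 * 2.0 / 1.0080
= -5.158730
exp(-5.158730) = 0.005749
q = 0.195 * 0.005749
q = 0.001121 m^3/s/m

0.001121


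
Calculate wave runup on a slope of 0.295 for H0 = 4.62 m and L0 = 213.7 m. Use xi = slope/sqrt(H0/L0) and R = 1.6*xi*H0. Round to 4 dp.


xi = slope / sqrt(H0/L0)
H0/L0 = 4.62/213.7 = 0.021619
sqrt(0.021619) = 0.147034
xi = 0.295 / 0.147034 = 2.006334
R = 1.6 * xi * H0 = 1.6 * 2.006334 * 4.62
R = 14.8308 m

14.8308


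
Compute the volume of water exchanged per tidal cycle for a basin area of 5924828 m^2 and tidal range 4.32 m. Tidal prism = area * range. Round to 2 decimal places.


Tidal prism = Area * Tidal range
P = 5924828 * 4.32
P = 25595256.96 m^3

25595256.96


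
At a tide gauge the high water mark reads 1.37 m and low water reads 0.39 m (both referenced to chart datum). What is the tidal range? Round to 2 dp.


Tidal range = High water - Low water
Tidal range = 1.37 - (0.39)
Tidal range = 0.98 m

0.98


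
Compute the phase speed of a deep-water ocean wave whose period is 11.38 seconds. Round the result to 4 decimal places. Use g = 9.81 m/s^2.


We use the deep-water celerity formula:
C = g * T / (2 * pi)
C = 9.81 * 11.38 / (2 * 3.14159...)
C = 111.637800 / 6.283185
C = 17.7677 m/s

17.7677


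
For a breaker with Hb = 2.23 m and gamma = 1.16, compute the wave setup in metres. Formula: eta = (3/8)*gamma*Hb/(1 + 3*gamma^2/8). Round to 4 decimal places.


eta = (3/8) * gamma * Hb / (1 + 3*gamma^2/8)
Numerator = (3/8) * 1.16 * 2.23 = 0.970050
Denominator = 1 + 3*1.16^2/8 = 1 + 0.504600 = 1.504600
eta = 0.970050 / 1.504600
eta = 0.6447 m

0.6447


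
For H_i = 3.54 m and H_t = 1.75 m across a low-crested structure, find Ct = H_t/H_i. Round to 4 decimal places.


Ct = H_t / H_i
Ct = 1.75 / 3.54
Ct = 0.4944

0.4944


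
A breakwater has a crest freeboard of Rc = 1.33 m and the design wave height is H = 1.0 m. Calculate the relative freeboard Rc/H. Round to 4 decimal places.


Relative freeboard = Rc / H
= 1.33 / 1.0
= 1.3300

1.3300


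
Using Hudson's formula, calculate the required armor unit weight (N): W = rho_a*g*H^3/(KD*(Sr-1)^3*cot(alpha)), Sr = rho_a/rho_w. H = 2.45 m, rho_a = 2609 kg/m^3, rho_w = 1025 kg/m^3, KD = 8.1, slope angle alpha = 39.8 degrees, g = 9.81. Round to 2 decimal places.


Sr = rho_a / rho_w = 2609 / 1025 = 2.545366
(Sr - 1) = 1.545366
(Sr - 1)^3 = 3.690574
cot(39.8) = 1 / tan(39.8) = 1 / 0.833169 = 1.200237
Numerator = 2609 * 9.81 * 2.45^3 = 376392.8280
Denominator = 8.1 * 3.690574 * 1.200237 = 35.879474
W = 376392.8280 / 35.879474
W = 10490.48 N

10490.48


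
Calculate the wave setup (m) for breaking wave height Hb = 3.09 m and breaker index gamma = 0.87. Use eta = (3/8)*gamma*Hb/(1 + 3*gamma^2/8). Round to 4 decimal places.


eta = (3/8) * gamma * Hb / (1 + 3*gamma^2/8)
Numerator = (3/8) * 0.87 * 3.09 = 1.008112
Denominator = 1 + 3*0.87^2/8 = 1 + 0.283838 = 1.283838
eta = 1.008112 / 1.283838
eta = 0.7852 m

0.7852


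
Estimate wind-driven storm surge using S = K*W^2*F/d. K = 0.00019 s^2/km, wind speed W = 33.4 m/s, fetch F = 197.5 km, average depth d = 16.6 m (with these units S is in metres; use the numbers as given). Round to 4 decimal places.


S = K * W^2 * F / d
W^2 = 33.4^2 = 1115.56
S = 0.00019 * 1115.56 * 197.5 / 16.6
Numerator = 0.00019 * 1115.56 * 197.5 = 41.861389
S = 41.861389 / 16.6 = 2.5218 m

2.5218


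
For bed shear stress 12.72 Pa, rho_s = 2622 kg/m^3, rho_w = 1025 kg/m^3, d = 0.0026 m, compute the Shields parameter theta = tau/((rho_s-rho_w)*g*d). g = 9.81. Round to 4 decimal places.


theta = tau / ((rho_s - rho_w) * g * d)
rho_s - rho_w = 2622 - 1025 = 1597
Denominator = 1597 * 9.81 * 0.0026 = 40.733082
theta = 12.72 / 40.733082
theta = 0.3123

0.3123


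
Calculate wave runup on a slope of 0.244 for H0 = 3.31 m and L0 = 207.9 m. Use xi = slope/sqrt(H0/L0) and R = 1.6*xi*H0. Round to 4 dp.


xi = slope / sqrt(H0/L0)
H0/L0 = 3.31/207.9 = 0.015921
sqrt(0.015921) = 0.126179
xi = 0.244 / 0.126179 = 1.933762
R = 1.6 * xi * H0 = 1.6 * 1.933762 * 3.31
R = 10.2412 m

10.2412


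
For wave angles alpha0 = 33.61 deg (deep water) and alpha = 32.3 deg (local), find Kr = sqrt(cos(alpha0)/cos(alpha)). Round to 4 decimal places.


Kr = sqrt(cos(alpha0) / cos(alpha))
cos(33.61) = 0.832825
cos(32.3) = 0.845262
Kr = sqrt(0.832825 / 0.845262)
Kr = sqrt(0.985286)
Kr = 0.9926

0.9926


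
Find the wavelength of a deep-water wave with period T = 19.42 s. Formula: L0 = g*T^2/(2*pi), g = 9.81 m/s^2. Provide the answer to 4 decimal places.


L0 = g * T^2 / (2 * pi)
L0 = 9.81 * 19.42^2 / (2 * pi)
L0 = 9.81 * 377.1364 / 6.28319
L0 = 3699.7081 / 6.28319
L0 = 588.8268 m

588.8268


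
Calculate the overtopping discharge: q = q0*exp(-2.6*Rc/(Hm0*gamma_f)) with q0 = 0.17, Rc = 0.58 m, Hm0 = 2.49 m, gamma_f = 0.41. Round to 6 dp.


q = q0 * exp(-2.6 * Rc / (Hm0 * gamma_f))
Exponent = -2.6 * 0.58 / (2.49 * 0.41)
= -2.6 * 0.58 / 1.0209
= -1.477128
exp(-1.477128) = 0.228292
q = 0.17 * 0.228292
q = 0.038810 m^3/s/m

0.038810


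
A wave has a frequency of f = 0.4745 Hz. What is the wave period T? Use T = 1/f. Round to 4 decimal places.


T = 1 / f
T = 1 / 0.4745
T = 2.1075 s

2.1075


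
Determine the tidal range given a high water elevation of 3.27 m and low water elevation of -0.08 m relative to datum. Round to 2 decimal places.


Tidal range = High water - Low water
Tidal range = 3.27 - (-0.08)
Tidal range = 3.35 m

3.35


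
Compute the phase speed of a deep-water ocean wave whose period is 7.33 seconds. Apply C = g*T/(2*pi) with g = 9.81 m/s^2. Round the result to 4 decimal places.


We use the deep-water celerity formula:
C = g * T / (2 * pi)
C = 9.81 * 7.33 / (2 * 3.14159...)
C = 71.907300 / 6.283185
C = 11.4444 m/s

11.4444


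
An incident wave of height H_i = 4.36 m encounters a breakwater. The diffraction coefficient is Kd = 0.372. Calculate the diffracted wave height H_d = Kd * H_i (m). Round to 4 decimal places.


H_d = Kd * H_i
H_d = 0.372 * 4.36
H_d = 1.6219 m

1.6219


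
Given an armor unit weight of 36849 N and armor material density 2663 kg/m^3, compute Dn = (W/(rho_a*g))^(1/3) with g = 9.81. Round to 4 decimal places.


V = W / (rho_a * g)
V = 36849 / (2663 * 9.81)
V = 36849 / 26124.03
V = 1.410540 m^3
Dn = V^(1/3) = 1.410540^(1/3)
Dn = 1.1215 m

1.1215


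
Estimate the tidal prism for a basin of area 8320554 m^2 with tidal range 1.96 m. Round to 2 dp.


Tidal prism = Area * Tidal range
P = 8320554 * 1.96
P = 16308285.84 m^3

16308285.84


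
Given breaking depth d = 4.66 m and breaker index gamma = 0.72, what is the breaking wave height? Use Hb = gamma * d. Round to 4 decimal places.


Hb = gamma * d
Hb = 0.72 * 4.66
Hb = 3.3552 m

3.3552


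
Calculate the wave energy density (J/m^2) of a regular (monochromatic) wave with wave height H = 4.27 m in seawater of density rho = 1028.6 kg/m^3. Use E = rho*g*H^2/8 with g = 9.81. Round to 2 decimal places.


E = (1/8) * rho * g * H^2
E = (1/8) * 1028.6 * 9.81 * 4.27^2
E = 0.125 * 1028.6 * 9.81 * 18.2329
E = 22997.54 J/m^2

22997.54


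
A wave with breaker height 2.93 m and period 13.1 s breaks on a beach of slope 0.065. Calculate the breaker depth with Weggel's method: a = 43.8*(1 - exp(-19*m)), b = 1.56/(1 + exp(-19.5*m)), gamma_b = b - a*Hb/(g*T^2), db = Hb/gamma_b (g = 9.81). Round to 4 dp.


a = 43.8 * (1 - exp(-19 * m))
exp(-19 * 0.065) = exp(-1.2350) = 0.290835
a = 43.8 * (1 - 0.290835) = 31.061437
b = 1.56 / (1 + exp(-19.5 * m))
exp(-19.5 * 0.065) = exp(-1.2675) = 0.281535
b = 1.56 / (1 + 0.281535) = 1.217291
Hb / (g * T^2) = 2.93 / (9.81 * 13.1^2) = 2.93 / 1683.4941 = 0.00174043
gamma_b = b - a * Hb/(g*T^2) = 1.217291 - 31.061437 * 0.00174043 = 1.163230
db = Hb / gamma_b = 2.93 / 1.163230
db = 2.5188 m

2.5188


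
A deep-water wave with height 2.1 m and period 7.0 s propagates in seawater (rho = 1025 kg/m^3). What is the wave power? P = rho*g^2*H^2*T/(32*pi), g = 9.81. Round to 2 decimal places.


P = rho * g^2 * H^2 * T / (32 * pi)
P = 1025 * 9.81^2 * 2.1^2 * 7.0 / (32 * pi)
P = 1025 * 96.2361 * 4.4100 * 7.0 / 100.53096
P = 30289.96 W/m

30289.96


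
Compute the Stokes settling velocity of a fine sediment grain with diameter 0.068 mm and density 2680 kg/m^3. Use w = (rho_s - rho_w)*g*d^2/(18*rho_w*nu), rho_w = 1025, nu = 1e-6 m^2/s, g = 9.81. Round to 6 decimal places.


w = (rho_s - rho_w) * g * d^2 / (18 * rho_w * nu)
d = 0.068 mm = 0.000068 m
rho_s - rho_w = 2680 - 1025 = 1655
Numerator = 1655 * 9.81 * (0.000068)^2 = 0.000075073183
Denominator = 18 * 1025 * 1e-6 = 0.018450
w = 0.004069 m/s

0.004069


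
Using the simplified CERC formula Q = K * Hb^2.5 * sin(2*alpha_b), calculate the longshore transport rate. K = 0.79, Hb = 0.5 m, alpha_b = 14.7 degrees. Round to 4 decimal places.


Q = K * Hb^2.5 * sin(2 * alpha_b)
Hb^2.5 = 0.5^2.5 = 0.176777
sin(2 * 14.7) = sin(29.4) = 0.490904
Q = 0.79 * 0.176777 * 0.490904
Q = 0.0686 m^3/s

0.0686


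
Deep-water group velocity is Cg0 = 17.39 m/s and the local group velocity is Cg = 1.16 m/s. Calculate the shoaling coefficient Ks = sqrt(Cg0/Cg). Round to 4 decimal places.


Ks = sqrt(Cg0 / Cg)
Ks = sqrt(17.39 / 1.16)
Ks = sqrt(14.9914)
Ks = 3.8719

3.8719


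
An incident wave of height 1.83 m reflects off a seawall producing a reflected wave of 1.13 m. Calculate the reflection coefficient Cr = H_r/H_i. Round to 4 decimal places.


Cr = H_r / H_i
Cr = 1.13 / 1.83
Cr = 0.6175

0.6175


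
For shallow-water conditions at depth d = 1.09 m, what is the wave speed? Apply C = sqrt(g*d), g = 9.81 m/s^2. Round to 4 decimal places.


Using the shallow-water approximation:
C = sqrt(g * d) = sqrt(9.81 * 1.09)
C = sqrt(10.6929)
C = 3.2700 m/s

3.2700


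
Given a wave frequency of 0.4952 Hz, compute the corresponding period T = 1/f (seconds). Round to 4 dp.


T = 1 / f
T = 1 / 0.4952
T = 2.0194 s

2.0194


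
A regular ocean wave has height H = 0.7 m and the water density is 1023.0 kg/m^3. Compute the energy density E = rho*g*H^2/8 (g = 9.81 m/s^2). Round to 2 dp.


E = (1/8) * rho * g * H^2
E = (1/8) * 1023.0 * 9.81 * 0.7^2
E = 0.125 * 1023.0 * 9.81 * 0.4900
E = 614.68 J/m^2

614.68


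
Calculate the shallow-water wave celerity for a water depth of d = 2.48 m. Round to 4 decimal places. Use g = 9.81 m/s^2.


Using the shallow-water approximation:
C = sqrt(g * d) = sqrt(9.81 * 2.48)
C = sqrt(24.3288)
C = 4.9324 m/s

4.9324


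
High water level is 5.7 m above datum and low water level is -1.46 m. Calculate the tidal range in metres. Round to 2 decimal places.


Tidal range = High water - Low water
Tidal range = 5.7 - (-1.46)
Tidal range = 7.16 m

7.16


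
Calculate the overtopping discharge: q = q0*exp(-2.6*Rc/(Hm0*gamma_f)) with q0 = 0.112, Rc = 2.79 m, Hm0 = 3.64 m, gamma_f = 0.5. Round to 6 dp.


q = q0 * exp(-2.6 * Rc / (Hm0 * gamma_f))
Exponent = -2.6 * 2.79 / (3.64 * 0.5)
= -2.6 * 2.79 / 1.8200
= -3.985714
exp(-3.985714) = 0.018579
q = 0.112 * 0.018579
q = 0.002081 m^3/s/m

0.002081


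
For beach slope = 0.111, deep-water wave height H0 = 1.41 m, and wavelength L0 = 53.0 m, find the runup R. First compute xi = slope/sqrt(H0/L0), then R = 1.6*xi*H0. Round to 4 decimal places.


xi = slope / sqrt(H0/L0)
H0/L0 = 1.41/53.0 = 0.026604
sqrt(0.026604) = 0.163107
xi = 0.111 / 0.163107 = 0.680536
R = 1.6 * xi * H0 = 1.6 * 0.680536 * 1.41
R = 1.5353 m

1.5353


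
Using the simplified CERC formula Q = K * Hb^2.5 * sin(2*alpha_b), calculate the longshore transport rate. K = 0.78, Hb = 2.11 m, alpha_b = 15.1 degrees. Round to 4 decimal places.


Q = K * Hb^2.5 * sin(2 * alpha_b)
Hb^2.5 = 2.11^2.5 = 6.467049
sin(2 * 15.1) = sin(30.2) = 0.503020
Q = 0.78 * 6.467049 * 0.503020
Q = 2.5374 m^3/s

2.5374


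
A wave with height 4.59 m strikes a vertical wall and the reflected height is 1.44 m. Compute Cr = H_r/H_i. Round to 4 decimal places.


Cr = H_r / H_i
Cr = 1.44 / 4.59
Cr = 0.3137

0.3137


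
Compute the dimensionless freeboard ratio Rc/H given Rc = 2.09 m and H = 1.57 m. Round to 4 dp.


Relative freeboard = Rc / H
= 2.09 / 1.57
= 1.3312

1.3312


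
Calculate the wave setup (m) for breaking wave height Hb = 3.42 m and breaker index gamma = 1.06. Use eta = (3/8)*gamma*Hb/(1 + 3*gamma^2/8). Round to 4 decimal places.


eta = (3/8) * gamma * Hb / (1 + 3*gamma^2/8)
Numerator = (3/8) * 1.06 * 3.42 = 1.359450
Denominator = 1 + 3*1.06^2/8 = 1 + 0.421350 = 1.421350
eta = 1.359450 / 1.421350
eta = 0.9564 m

0.9564


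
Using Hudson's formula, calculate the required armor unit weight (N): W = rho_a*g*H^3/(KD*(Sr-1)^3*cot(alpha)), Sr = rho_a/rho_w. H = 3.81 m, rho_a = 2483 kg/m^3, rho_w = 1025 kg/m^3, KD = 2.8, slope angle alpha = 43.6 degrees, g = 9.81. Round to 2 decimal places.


Sr = rho_a / rho_w = 2483 / 1025 = 2.422439
(Sr - 1) = 1.422439
(Sr - 1)^3 = 2.878068
cot(43.6) = 1 / tan(43.6) = 1 / 0.952287 = 1.050103
Numerator = 2483 * 9.81 * 3.81^3 = 1347164.5745
Denominator = 2.8 * 2.878068 * 1.050103 = 8.462352
W = 1347164.5745 / 8.462352
W = 159195.05 N

159195.05


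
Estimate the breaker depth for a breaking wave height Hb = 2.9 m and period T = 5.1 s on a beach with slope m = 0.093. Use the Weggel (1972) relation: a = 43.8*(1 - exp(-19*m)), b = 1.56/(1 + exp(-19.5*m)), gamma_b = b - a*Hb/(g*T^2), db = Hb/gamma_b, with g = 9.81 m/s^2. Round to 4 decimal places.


a = 43.8 * (1 - exp(-19 * m))
exp(-19 * 0.093) = exp(-1.7670) = 0.170845
a = 43.8 * (1 - 0.170845) = 36.317000
b = 1.56 / (1 + exp(-19.5 * m))
exp(-19.5 * 0.093) = exp(-1.8135) = 0.163082
b = 1.56 / (1 + 0.163082) = 1.341264
Hb / (g * T^2) = 2.9 / (9.81 * 5.1^2) = 2.9 / 255.1581 = 0.01136550
gamma_b = b - a * Hb/(g*T^2) = 1.341264 - 36.317000 * 0.01136550 = 0.928503
db = Hb / gamma_b = 2.9 / 0.928503
db = 3.1233 m

3.1233


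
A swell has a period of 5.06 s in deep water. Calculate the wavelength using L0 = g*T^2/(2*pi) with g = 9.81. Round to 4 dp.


L0 = g * T^2 / (2 * pi)
L0 = 9.81 * 5.06^2 / (2 * pi)
L0 = 9.81 * 25.6036 / 6.28319
L0 = 251.1713 / 6.28319
L0 = 39.9752 m

39.9752


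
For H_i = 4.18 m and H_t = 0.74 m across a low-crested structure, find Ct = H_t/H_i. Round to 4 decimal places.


Ct = H_t / H_i
Ct = 0.74 / 4.18
Ct = 0.1770

0.1770


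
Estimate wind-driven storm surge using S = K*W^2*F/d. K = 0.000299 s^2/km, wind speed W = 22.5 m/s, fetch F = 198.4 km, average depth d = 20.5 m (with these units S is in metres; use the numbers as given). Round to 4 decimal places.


S = K * W^2 * F / d
W^2 = 22.5^2 = 506.25
S = 0.000299 * 506.25 * 198.4 / 20.5
Numerator = 0.000299 * 506.25 * 198.4 = 30.031560
S = 30.031560 / 20.5 = 1.4650 m

1.4650


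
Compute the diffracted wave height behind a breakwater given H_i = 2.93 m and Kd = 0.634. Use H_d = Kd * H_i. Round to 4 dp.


H_d = Kd * H_i
H_d = 0.634 * 2.93
H_d = 1.8576 m

1.8576


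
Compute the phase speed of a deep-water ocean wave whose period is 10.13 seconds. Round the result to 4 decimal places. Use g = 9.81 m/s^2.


We use the deep-water celerity formula:
C = g * T / (2 * pi)
C = 9.81 * 10.13 / (2 * 3.14159...)
C = 99.375300 / 6.283185
C = 15.8161 m/s

15.8161


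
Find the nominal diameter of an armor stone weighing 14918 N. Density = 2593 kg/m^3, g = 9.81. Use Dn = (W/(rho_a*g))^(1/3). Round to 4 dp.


V = W / (rho_a * g)
V = 14918 / (2593 * 9.81)
V = 14918 / 25437.33
V = 0.586461 m^3
Dn = V^(1/3) = 0.586461^(1/3)
Dn = 0.8370 m

0.8370


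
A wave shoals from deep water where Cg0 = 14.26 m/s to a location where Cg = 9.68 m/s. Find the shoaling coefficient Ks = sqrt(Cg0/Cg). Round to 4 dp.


Ks = sqrt(Cg0 / Cg)
Ks = sqrt(14.26 / 9.68)
Ks = sqrt(1.4731)
Ks = 1.2137

1.2137


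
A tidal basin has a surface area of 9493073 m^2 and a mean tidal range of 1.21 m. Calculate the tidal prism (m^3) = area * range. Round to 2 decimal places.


Tidal prism = Area * Tidal range
P = 9493073 * 1.21
P = 11486618.33 m^3

11486618.33


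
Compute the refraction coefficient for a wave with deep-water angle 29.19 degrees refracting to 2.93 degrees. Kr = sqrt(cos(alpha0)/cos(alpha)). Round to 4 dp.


Kr = sqrt(cos(alpha0) / cos(alpha))
cos(29.19) = 0.873007
cos(2.93) = 0.998693
Kr = sqrt(0.873007 / 0.998693)
Kr = sqrt(0.874150)
Kr = 0.9350

0.9350


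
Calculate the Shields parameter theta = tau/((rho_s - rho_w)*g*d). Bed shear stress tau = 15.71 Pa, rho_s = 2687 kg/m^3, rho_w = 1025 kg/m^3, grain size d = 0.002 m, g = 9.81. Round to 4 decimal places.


theta = tau / ((rho_s - rho_w) * g * d)
rho_s - rho_w = 2687 - 1025 = 1662
Denominator = 1662 * 9.81 * 0.002 = 32.608440
theta = 15.71 / 32.608440
theta = 0.4818

0.4818


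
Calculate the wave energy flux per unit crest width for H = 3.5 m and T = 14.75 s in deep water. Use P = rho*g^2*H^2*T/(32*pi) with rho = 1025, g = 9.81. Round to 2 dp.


P = rho * g^2 * H^2 * T / (32 * pi)
P = 1025 * 9.81^2 * 3.5^2 * 14.75 / (32 * pi)
P = 1025 * 96.2361 * 12.2500 * 14.75 / 100.53096
P = 177292.41 W/m

177292.41


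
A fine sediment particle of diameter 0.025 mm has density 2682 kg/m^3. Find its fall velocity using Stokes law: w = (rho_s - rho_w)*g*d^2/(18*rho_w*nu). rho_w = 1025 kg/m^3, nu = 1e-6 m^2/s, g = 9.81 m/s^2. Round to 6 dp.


w = (rho_s - rho_w) * g * d^2 / (18 * rho_w * nu)
d = 0.025 mm = 0.000025 m
rho_s - rho_w = 2682 - 1025 = 1657
Numerator = 1657 * 9.81 * (0.000025)^2 = 0.000010159481
Denominator = 18 * 1025 * 1e-6 = 0.018450
w = 0.000551 m/s

0.000551


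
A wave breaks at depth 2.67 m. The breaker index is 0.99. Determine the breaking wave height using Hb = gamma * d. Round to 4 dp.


Hb = gamma * d
Hb = 0.99 * 2.67
Hb = 2.6433 m

2.6433


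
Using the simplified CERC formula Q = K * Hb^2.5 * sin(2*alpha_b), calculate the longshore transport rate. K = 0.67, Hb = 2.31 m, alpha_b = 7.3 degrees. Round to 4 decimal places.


Q = K * Hb^2.5 * sin(2 * alpha_b)
Hb^2.5 = 2.31^2.5 = 8.110170
sin(2 * 7.3) = sin(14.6) = 0.252069
Q = 0.67 * 8.110170 * 0.252069
Q = 1.3697 m^3/s

1.3697


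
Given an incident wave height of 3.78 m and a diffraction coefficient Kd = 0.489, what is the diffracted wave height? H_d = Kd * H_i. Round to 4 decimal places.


H_d = Kd * H_i
H_d = 0.489 * 3.78
H_d = 1.8484 m

1.8484


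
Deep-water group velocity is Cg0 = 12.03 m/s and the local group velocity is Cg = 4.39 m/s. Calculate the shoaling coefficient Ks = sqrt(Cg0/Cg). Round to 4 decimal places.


Ks = sqrt(Cg0 / Cg)
Ks = sqrt(12.03 / 4.39)
Ks = sqrt(2.7403)
Ks = 1.6554

1.6554


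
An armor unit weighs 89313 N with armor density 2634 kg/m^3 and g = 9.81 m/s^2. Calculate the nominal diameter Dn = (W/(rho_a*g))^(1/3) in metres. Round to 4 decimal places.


V = W / (rho_a * g)
V = 89313 / (2634 * 9.81)
V = 89313 / 25839.54
V = 3.456447 m^3
Dn = V^(1/3) = 3.456447^(1/3)
Dn = 1.5120 m

1.5120


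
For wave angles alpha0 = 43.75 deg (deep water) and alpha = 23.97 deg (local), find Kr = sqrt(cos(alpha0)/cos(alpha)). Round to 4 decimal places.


Kr = sqrt(cos(alpha0) / cos(alpha))
cos(43.75) = 0.722364
cos(23.97) = 0.913758
Kr = sqrt(0.722364 / 0.913758)
Kr = sqrt(0.790542)
Kr = 0.8891

0.8891


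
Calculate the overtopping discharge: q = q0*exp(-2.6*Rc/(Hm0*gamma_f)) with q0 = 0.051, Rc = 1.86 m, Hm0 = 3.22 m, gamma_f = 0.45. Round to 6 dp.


q = q0 * exp(-2.6 * Rc / (Hm0 * gamma_f))
Exponent = -2.6 * 1.86 / (3.22 * 0.45)
= -2.6 * 1.86 / 1.4490
= -3.337474
exp(-3.337474) = 0.035527
q = 0.051 * 0.035527
q = 0.001812 m^3/s/m

0.001812


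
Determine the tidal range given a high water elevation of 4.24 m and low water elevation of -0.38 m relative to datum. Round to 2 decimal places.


Tidal range = High water - Low water
Tidal range = 4.24 - (-0.38)
Tidal range = 4.62 m

4.62


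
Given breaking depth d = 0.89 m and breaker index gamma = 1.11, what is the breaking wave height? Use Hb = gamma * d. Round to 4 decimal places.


Hb = gamma * d
Hb = 1.11 * 0.89
Hb = 0.9879 m

0.9879


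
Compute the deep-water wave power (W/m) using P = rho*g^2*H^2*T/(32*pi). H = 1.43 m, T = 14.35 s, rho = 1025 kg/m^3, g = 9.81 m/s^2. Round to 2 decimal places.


P = rho * g^2 * H^2 * T / (32 * pi)
P = 1025 * 9.81^2 * 1.43^2 * 14.35 / (32 * pi)
P = 1025 * 96.2361 * 2.0449 * 14.35 / 100.53096
P = 28792.94 W/m

28792.94


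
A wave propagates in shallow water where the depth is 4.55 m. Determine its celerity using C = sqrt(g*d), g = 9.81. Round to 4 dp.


Using the shallow-water approximation:
C = sqrt(g * d) = sqrt(9.81 * 4.55)
C = sqrt(44.6355)
C = 6.6810 m/s

6.6810


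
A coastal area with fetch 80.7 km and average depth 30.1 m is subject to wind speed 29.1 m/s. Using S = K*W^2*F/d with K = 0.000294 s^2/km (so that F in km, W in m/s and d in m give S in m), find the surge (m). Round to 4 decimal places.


S = K * W^2 * F / d
W^2 = 29.1^2 = 846.81
S = 0.000294 * 846.81 * 80.7 / 30.1
Numerator = 0.000294 * 846.81 * 80.7 = 20.091245
S = 20.091245 / 30.1 = 0.6675 m

0.6675


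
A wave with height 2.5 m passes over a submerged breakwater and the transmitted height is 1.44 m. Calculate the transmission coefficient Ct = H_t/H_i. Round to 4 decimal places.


Ct = H_t / H_i
Ct = 1.44 / 2.5
Ct = 0.5760

0.5760


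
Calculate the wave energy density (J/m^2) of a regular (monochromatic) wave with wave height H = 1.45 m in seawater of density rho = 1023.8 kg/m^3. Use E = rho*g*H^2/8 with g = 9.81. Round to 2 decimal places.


E = (1/8) * rho * g * H^2
E = (1/8) * 1023.8 * 9.81 * 1.45^2
E = 0.125 * 1023.8 * 9.81 * 2.1025
E = 2639.55 J/m^2

2639.55


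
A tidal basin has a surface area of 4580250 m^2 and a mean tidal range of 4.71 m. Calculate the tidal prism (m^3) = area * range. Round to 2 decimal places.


Tidal prism = Area * Tidal range
P = 4580250 * 4.71
P = 21572977.50 m^3

21572977.50


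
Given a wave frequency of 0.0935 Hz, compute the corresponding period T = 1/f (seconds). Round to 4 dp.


T = 1 / f
T = 1 / 0.0935
T = 10.6952 s

10.6952


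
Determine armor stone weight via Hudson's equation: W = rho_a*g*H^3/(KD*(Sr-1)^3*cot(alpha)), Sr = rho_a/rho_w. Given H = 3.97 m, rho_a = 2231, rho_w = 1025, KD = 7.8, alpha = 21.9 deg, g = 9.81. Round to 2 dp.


Sr = rho_a / rho_w = 2231 / 1025 = 2.176585
(Sr - 1) = 1.176585
(Sr - 1)^3 = 1.628810
cot(21.9) = 1 / tan(21.9) = 1 / 0.401997 = 2.487578
Numerator = 2231 * 9.81 * 3.97^3 = 1369430.8207
Denominator = 7.8 * 1.628810 * 2.487578 = 31.603971
W = 1369430.8207 / 31.603971
W = 43330.97 N

43330.97


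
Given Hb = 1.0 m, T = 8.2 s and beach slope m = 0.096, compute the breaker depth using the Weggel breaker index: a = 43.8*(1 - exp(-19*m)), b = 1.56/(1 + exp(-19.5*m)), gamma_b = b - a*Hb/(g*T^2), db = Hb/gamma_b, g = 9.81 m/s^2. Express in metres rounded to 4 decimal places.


a = 43.8 * (1 - exp(-19 * m))
exp(-19 * 0.096) = exp(-1.8240) = 0.161379
a = 43.8 * (1 - 0.161379) = 36.731602
b = 1.56 / (1 + exp(-19.5 * m))
exp(-19.5 * 0.096) = exp(-1.8720) = 0.153816
b = 1.56 / (1 + 0.153816) = 1.352036
Hb / (g * T^2) = 1.0 / (9.81 * 8.2^2) = 1.0 / 659.6244 = 0.00151601
gamma_b = b - a * Hb/(g*T^2) = 1.352036 - 36.731602 * 0.00151601 = 1.296350
db = Hb / gamma_b = 1.0 / 1.296350
db = 0.7714 m

0.7714


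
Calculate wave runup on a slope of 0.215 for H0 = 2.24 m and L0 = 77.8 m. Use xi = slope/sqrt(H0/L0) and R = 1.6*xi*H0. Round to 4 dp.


xi = slope / sqrt(H0/L0)
H0/L0 = 2.24/77.8 = 0.028792
sqrt(0.028792) = 0.169681
xi = 0.215 / 0.169681 = 1.267081
R = 1.6 * xi * H0 = 1.6 * 1.267081 * 2.24
R = 4.5412 m

4.5412


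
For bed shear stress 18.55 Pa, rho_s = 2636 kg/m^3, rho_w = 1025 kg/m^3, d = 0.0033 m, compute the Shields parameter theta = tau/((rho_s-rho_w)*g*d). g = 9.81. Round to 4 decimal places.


theta = tau / ((rho_s - rho_w) * g * d)
rho_s - rho_w = 2636 - 1025 = 1611
Denominator = 1611 * 9.81 * 0.0033 = 52.152903
theta = 18.55 / 52.152903
theta = 0.3557

0.3557


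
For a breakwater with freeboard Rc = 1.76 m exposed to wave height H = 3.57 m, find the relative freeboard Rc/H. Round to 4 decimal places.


Relative freeboard = Rc / H
= 1.76 / 3.57
= 0.4930

0.4930


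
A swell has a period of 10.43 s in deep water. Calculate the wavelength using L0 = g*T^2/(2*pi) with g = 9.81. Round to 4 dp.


L0 = g * T^2 / (2 * pi)
L0 = 9.81 * 10.43^2 / (2 * pi)
L0 = 9.81 * 108.7849 / 6.28319
L0 = 1067.1799 / 6.28319
L0 = 169.8470 m

169.8470


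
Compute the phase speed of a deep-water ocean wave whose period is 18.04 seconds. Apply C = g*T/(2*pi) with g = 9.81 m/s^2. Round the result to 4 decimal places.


We use the deep-water celerity formula:
C = g * T / (2 * pi)
C = 9.81 * 18.04 / (2 * 3.14159...)
C = 176.972400 / 6.283185
C = 28.1660 m/s

28.1660


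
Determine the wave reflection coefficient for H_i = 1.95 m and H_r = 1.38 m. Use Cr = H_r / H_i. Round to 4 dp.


Cr = H_r / H_i
Cr = 1.38 / 1.95
Cr = 0.7077

0.7077


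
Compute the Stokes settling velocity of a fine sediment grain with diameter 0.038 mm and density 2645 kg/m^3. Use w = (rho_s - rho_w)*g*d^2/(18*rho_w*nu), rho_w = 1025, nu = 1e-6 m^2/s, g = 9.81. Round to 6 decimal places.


w = (rho_s - rho_w) * g * d^2 / (18 * rho_w * nu)
d = 0.038 mm = 0.000038 m
rho_s - rho_w = 2645 - 1025 = 1620
Numerator = 1620 * 9.81 * (0.000038)^2 = 0.000022948337
Denominator = 18 * 1025 * 1e-6 = 0.018450
w = 0.001244 m/s

0.001244


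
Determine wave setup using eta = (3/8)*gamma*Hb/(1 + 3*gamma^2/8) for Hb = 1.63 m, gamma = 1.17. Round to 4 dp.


eta = (3/8) * gamma * Hb / (1 + 3*gamma^2/8)
Numerator = (3/8) * 1.17 * 1.63 = 0.715162
Denominator = 1 + 3*1.17^2/8 = 1 + 0.513338 = 1.513338
eta = 0.715162 / 1.513338
eta = 0.4726 m

0.4726


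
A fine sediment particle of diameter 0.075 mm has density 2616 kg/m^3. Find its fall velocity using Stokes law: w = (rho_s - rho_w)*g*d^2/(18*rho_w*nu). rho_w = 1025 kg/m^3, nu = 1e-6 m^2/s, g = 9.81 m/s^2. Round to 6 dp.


w = (rho_s - rho_w) * g * d^2 / (18 * rho_w * nu)
d = 0.075 mm = 0.000075 m
rho_s - rho_w = 2616 - 1025 = 1591
Numerator = 1591 * 9.81 * (0.000075)^2 = 0.000087793369
Denominator = 18 * 1025 * 1e-6 = 0.018450
w = 0.004758 m/s

0.004758


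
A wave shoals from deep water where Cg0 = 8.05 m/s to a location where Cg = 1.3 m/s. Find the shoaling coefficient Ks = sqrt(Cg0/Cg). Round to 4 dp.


Ks = sqrt(Cg0 / Cg)
Ks = sqrt(8.05 / 1.3)
Ks = sqrt(6.1923)
Ks = 2.4884

2.4884


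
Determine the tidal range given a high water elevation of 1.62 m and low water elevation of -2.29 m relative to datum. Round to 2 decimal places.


Tidal range = High water - Low water
Tidal range = 1.62 - (-2.29)
Tidal range = 3.91 m

3.91


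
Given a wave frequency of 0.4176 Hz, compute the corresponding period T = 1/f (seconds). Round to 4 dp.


T = 1 / f
T = 1 / 0.4176
T = 2.3946 s

2.3946


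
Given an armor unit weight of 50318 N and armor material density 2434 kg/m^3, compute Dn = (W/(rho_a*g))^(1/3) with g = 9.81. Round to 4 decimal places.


V = W / (rho_a * g)
V = 50318 / (2434 * 9.81)
V = 50318 / 23877.54
V = 2.107336 m^3
Dn = V^(1/3) = 2.107336^(1/3)
Dn = 1.2821 m

1.2821


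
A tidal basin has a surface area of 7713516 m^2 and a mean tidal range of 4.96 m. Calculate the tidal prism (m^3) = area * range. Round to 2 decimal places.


Tidal prism = Area * Tidal range
P = 7713516 * 4.96
P = 38259039.36 m^3

38259039.36


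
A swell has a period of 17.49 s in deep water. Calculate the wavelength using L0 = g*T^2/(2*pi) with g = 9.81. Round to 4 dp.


L0 = g * T^2 / (2 * pi)
L0 = 9.81 * 17.49^2 / (2 * pi)
L0 = 9.81 * 305.9001 / 6.28319
L0 = 3000.8800 / 6.28319
L0 = 477.6049 m

477.6049


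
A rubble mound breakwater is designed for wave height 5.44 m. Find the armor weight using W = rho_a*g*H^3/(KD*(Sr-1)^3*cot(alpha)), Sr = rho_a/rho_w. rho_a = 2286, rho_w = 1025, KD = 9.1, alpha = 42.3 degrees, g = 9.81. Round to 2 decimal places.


Sr = rho_a / rho_w = 2286 / 1025 = 2.230244
(Sr - 1) = 1.230244
(Sr - 1)^3 = 1.861974
cot(42.3) = 1 / tan(42.3) = 1 / 0.909930 = 1.098986
Numerator = 2286 * 9.81 * 5.44^3 = 3610288.7041
Denominator = 9.1 * 1.861974 * 1.098986 = 18.621175
W = 3610288.7041 / 18.621175
W = 193880.82 N

193880.82


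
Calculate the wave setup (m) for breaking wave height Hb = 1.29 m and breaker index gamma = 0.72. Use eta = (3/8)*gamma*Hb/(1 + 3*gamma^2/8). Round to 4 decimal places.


eta = (3/8) * gamma * Hb / (1 + 3*gamma^2/8)
Numerator = (3/8) * 0.72 * 1.29 = 0.348300
Denominator = 1 + 3*0.72^2/8 = 1 + 0.194400 = 1.194400
eta = 0.348300 / 1.194400
eta = 0.2916 m

0.2916


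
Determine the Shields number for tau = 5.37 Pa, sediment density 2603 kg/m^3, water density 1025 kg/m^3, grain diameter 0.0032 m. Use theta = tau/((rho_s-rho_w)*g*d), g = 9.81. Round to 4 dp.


theta = tau / ((rho_s - rho_w) * g * d)
rho_s - rho_w = 2603 - 1025 = 1578
Denominator = 1578 * 9.81 * 0.0032 = 49.536576
theta = 5.37 / 49.536576
theta = 0.1084

0.1084


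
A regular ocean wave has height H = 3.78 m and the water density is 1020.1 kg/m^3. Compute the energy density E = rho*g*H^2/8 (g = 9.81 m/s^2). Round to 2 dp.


E = (1/8) * rho * g * H^2
E = (1/8) * 1020.1 * 9.81 * 3.78^2
E = 0.125 * 1020.1 * 9.81 * 14.2884
E = 17873.33 J/m^2

17873.33


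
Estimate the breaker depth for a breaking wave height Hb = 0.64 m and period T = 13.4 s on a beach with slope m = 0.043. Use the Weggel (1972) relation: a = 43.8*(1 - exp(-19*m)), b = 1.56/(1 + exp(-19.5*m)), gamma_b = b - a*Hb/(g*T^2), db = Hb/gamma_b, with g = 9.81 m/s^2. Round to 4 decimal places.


a = 43.8 * (1 - exp(-19 * m))
exp(-19 * 0.043) = exp(-0.8170) = 0.441755
a = 43.8 * (1 - 0.441755) = 24.451134
b = 1.56 / (1 + exp(-19.5 * m))
exp(-19.5 * 0.043) = exp(-0.8385) = 0.432359
b = 1.56 / (1 + 0.432359) = 1.089113
Hb / (g * T^2) = 0.64 / (9.81 * 13.4^2) = 0.64 / 1761.4836 = 0.00036333
gamma_b = b - a * Hb/(g*T^2) = 1.089113 - 24.451134 * 0.00036333 = 1.080229
db = Hb / gamma_b = 0.64 / 1.080229
db = 0.5925 m

0.5925


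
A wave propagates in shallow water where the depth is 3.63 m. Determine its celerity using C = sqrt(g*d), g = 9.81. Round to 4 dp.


Using the shallow-water approximation:
C = sqrt(g * d) = sqrt(9.81 * 3.63)
C = sqrt(35.6103)
C = 5.9674 m/s

5.9674


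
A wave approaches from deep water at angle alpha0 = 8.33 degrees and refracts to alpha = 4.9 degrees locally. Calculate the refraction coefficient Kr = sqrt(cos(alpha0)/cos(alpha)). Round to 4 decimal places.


Kr = sqrt(cos(alpha0) / cos(alpha))
cos(8.33) = 0.989450
cos(4.9) = 0.996345
Kr = sqrt(0.989450 / 0.996345)
Kr = sqrt(0.993079)
Kr = 0.9965

0.9965


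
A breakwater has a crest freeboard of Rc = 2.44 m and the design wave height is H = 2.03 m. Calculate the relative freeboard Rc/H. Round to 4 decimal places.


Relative freeboard = Rc / H
= 2.44 / 2.03
= 1.2020

1.2020


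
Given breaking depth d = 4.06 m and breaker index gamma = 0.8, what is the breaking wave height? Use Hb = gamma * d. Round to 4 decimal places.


Hb = gamma * d
Hb = 0.8 * 4.06
Hb = 3.2480 m

3.2480


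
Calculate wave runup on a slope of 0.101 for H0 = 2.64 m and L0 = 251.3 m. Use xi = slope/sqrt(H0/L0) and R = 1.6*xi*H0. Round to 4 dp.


xi = slope / sqrt(H0/L0)
H0/L0 = 2.64/251.3 = 0.010505
sqrt(0.010505) = 0.102496
xi = 0.101 / 0.102496 = 0.985407
R = 1.6 * xi * H0 = 1.6 * 0.985407 * 2.64
R = 4.1624 m

4.1624


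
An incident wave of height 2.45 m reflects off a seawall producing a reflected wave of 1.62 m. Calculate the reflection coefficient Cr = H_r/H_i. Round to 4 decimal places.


Cr = H_r / H_i
Cr = 1.62 / 2.45
Cr = 0.6612

0.6612


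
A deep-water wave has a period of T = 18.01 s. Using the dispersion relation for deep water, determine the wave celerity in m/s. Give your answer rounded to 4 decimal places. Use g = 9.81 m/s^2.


We use the deep-water celerity formula:
C = g * T / (2 * pi)
C = 9.81 * 18.01 / (2 * 3.14159...)
C = 176.678100 / 6.283185
C = 28.1192 m/s

28.1192


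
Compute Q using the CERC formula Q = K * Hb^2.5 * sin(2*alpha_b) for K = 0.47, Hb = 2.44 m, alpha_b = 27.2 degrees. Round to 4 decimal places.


Q = K * Hb^2.5 * sin(2 * alpha_b)
Hb^2.5 = 2.44^2.5 = 9.299820
sin(2 * 27.2) = sin(54.4) = 0.813101
Q = 0.47 * 9.299820 * 0.813101
Q = 3.5540 m^3/s

3.5540


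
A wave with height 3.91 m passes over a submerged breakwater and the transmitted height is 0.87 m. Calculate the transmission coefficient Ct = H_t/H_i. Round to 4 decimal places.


Ct = H_t / H_i
Ct = 0.87 / 3.91
Ct = 0.2225

0.2225


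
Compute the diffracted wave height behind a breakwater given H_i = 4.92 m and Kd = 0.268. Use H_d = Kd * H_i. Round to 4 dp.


H_d = Kd * H_i
H_d = 0.268 * 4.92
H_d = 1.3186 m

1.3186


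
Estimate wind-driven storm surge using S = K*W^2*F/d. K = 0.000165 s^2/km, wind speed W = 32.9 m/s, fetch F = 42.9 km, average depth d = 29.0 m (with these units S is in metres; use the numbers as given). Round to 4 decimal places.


S = K * W^2 * F / d
W^2 = 32.9^2 = 1082.41
S = 0.000165 * 1082.41 * 42.9 / 29.0
Numerator = 0.000165 * 1082.41 * 42.9 = 7.661839
S = 7.661839 / 29.0 = 0.2642 m

0.2642


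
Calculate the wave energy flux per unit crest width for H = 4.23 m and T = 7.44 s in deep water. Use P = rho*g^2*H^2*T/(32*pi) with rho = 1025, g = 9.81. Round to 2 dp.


P = rho * g^2 * H^2 * T / (32 * pi)
P = 1025 * 9.81^2 * 4.23^2 * 7.44 / (32 * pi)
P = 1025 * 96.2361 * 17.8929 * 7.44 / 100.53096
P = 130621.81 W/m

130621.81


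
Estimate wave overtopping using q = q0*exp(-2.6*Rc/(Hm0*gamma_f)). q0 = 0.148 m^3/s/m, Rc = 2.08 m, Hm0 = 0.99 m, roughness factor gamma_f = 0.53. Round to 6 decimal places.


q = q0 * exp(-2.6 * Rc / (Hm0 * gamma_f))
Exponent = -2.6 * 2.08 / (0.99 * 0.53)
= -2.6 * 2.08 / 0.5247
= -10.306842
exp(-10.306842) = 0.000033
q = 0.148 * 0.000033
q = 0.000005 m^3/s/m

0.000005
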